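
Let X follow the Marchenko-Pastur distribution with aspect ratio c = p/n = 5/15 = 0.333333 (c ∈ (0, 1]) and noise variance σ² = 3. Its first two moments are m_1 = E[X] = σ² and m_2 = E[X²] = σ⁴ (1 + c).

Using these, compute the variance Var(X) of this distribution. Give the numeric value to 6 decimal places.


m_1 = E[X] = σ² = 3, so m_1² = 9.
m_2 = E[X²] = σ⁴ (1 + c) = 9 · (1 + 0.333333) = 9 · 1.333333 = 12.000000.
(Note m_2 − m_1² simplifies to c · σ⁴ = 0.333333 · 9.)

Var(X) = m_2 − m_1² = 12.000000 − 9 = 3.000000.


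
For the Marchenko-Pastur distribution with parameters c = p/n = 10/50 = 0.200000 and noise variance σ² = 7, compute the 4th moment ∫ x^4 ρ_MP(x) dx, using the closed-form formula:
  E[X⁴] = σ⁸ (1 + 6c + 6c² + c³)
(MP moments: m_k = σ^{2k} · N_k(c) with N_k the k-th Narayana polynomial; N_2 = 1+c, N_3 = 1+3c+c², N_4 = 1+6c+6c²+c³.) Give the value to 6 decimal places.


E[X⁴] = σ⁸ (1 + 6c + 6c² + c³) (fourth MP moment). With σ² = 7 (so σ⁸ = 2401) and c = 10/50 = 0.200000: E[X⁴] = 2401 · (1 + 6·0.200000 + 6·(0.200000)² + (0.200000)³) = 2401 · 2.448000.

So E[X^4] = 5877.648000.


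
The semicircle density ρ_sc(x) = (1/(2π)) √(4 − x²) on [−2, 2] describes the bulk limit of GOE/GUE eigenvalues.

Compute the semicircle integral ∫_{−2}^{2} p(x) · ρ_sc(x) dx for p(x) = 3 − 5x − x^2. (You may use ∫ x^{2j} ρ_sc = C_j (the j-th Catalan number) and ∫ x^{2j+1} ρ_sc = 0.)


Write p(x) = Σ a_i x^i, split into monomials and integrate each against ρ_sc separately.
Using ∫ x^{2j} ρ_sc = C_j = (1/(j+1)) C(2j, j) (Catalan numbers) and ∫ x^{2j+1} ρ_sc = 0 (odd monomials vanish by symmetry):
  i = 0 (even): a_0 · C_{0} = 3 · 1 = 3
  i = 1 (odd): ∫ x^1 ρ_sc = 0 (vanishes)
  i = 2 (even): a_2 · C_{1} = -1 · 1 = -1

Summing the contributions: ∫_{−2}^{2} p(x) ρ_sc(x) dx = 3 + (-1) = 2.


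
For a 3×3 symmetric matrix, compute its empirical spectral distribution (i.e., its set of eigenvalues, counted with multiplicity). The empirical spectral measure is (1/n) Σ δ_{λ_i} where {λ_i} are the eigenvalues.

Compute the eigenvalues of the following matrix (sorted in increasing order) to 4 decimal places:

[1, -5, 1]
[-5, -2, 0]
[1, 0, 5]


Since M is real symmetric, all three eigenvalues are real; they are the roots of det(λI − M) = λ³ − (tr M) λ² + s λ − det M, where s is the sum of the principal 2×2 minors.
tr M = 1 + (-2) + 5 = 4.
s = (1·(-2) − (-5)²) + (1·5 − 1²) + ((-2)·5 − 0²) = -27 + 4 + (-10) = -33.
det M (expand along row 1) = 1·(-10) − (-5)·(-25) + 1·2 = -133.
Characteristic polynomial: λ³ − 4λ² − 33λ + 133 = 0.
Substitute λ = y + (tr M)/3 = y + 1.333333 to remove the quadratic term: y³ + p·y + q = 0 with p = s − (tr M)²/3 = -38.333333 and q = −2(tr M)³/27 + (tr M)·s/3 − det M = 84.259259.
Three real roots ⇒ use the trigonometric (Viète) form: r = 2√(−p/3) = 7.149204, φ = arccos(3q/(p·r)) = arccos(-0.922369) = 2.744965 rad.
y_k = r·cos(φ/3 − 2πk/3) for k = 0, 1, 2 gives y = 4.359584, 2.727229, -7.086813.
λ_k = y_k + 1.333333 gives λ = 5.6929, 4.0606, -5.7535 (check: the sum is 4.0000 = tr M).

Eigenvalues sorted in increasing order: [-5.7535, 4.0606, 5.6929].


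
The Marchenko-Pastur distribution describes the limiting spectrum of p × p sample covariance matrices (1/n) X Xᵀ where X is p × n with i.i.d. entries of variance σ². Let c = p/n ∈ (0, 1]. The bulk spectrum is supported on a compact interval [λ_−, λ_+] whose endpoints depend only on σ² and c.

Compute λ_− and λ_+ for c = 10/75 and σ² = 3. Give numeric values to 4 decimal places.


c = 10/75 = 0.133333; √c = 0.365148.
λ_− = σ² (1 − √c)² = 3 · (1 − 0.365148)² = 3 · (0.634852)² = 1.209110.
λ_+ = σ² (1 + √c)² = 3 · (1 + 0.365148)² = 3 · (1.365148)² = 5.590890.

Rounded to 4 decimal places: λ_− ≈ 1.2091, λ_+ ≈ 5.5909.


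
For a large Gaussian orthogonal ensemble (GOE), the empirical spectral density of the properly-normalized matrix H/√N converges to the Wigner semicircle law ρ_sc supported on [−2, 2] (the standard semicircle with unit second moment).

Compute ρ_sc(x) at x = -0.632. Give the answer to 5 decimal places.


ρ_sc(x) = (1/(2π)) √(4 − x²). With x = -0.632:
  4 − x² = 4 − (-0.632)² = 4 − 0.399424 = 3.600576.
  √(4 − x²) = 1.897518.
  1/(2π) = 0.159155.
  ρ_sc(-0.632) = 0.159155 · 1.897518 = 0.301999.

Rounded to 5 decimal places: ρ_sc(-0.632) ≈ 0.30200.


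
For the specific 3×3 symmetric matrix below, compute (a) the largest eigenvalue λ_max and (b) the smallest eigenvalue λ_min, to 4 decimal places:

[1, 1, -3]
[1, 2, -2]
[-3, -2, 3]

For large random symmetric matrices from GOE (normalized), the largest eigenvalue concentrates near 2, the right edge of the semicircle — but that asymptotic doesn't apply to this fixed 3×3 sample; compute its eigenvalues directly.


Since M is real symmetric, all three eigenvalues are real; they are the roots of det(λI − M) = λ³ − (tr M) λ² + s λ − det M, where s is the sum of the principal 2×2 minors.
tr M = 1 + 2 + 3 = 6.
s = (1·2 − 1²) + (1·3 − (-3)²) + (2·3 − (-2)²) = 1 + (-6) + 2 = -3.
det M (expand along row 1) = 1·2 − 1·(-3) + (-3)·4 = -7.
Characteristic polynomial: λ³ − 6λ² − 3λ + 7 = 0.
Substitute λ = y + (tr M)/3 = y + 2.000000 to remove the quadratic term: y³ + p·y + q = 0 with p = s − (tr M)²/3 = -15.000000 and q = −2(tr M)³/27 + (tr M)·s/3 − det M = -15.000000.
Three real roots ⇒ use the trigonometric (Viète) form: r = 2√(−p/3) = 4.472136, φ = arccos(3q/(p·r)) = arccos(0.670820) = 0.835482 rad.
y_k = r·cos(φ/3 − 2πk/3) for k = 0, 1, 2 gives y = 4.299827, -1.085200, -3.214627.
λ_k = y_k + 2.000000 gives λ = 6.2998, 0.9148, -1.2146 (check: the sum is 6.0000 = tr M).

Hence λ_max = 6.2998 and λ_min = -1.2146.


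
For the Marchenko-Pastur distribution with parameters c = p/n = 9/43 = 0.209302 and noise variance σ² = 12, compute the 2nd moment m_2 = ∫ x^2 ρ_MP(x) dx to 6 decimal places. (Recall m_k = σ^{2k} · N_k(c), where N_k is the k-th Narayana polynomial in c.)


E[X²] = σ⁴ (1 + c) (second MP moment). With σ² = 12 (so σ⁴ = 144) and c = 9/43 = 0.209302: E[X²] = 144 · (1 + 0.209302) = 144 · 1.209302.

So E[X^2] = 174.139535.


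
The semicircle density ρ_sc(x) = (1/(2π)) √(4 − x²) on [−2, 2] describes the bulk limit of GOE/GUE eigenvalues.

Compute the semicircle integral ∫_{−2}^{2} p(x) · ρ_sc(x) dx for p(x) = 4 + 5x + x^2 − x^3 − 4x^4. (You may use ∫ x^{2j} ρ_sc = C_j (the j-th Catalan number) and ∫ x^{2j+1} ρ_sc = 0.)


Write p(x) = Σ a_i x^i, split into monomials and integrate each against ρ_sc separately.
Using ∫ x^{2j} ρ_sc = C_j = (1/(j+1)) C(2j, j) (Catalan numbers) and ∫ x^{2j+1} ρ_sc = 0 (odd monomials vanish by symmetry):
  i = 0 (even): a_0 · C_{0} = 4 · 1 = 4
  i = 1 (odd): ∫ x^1 ρ_sc = 0 (vanishes)
  i = 2 (even): a_2 · C_{1} = 1 · 1 = 1
  i = 3 (odd): ∫ x^3 ρ_sc = 0 (vanishes)
  i = 4 (even): a_4 · C_{2} = -4 · 2 = -8

Summing the contributions: ∫_{−2}^{2} p(x) ρ_sc(x) dx = 4 + 1 + (-8) = -3.


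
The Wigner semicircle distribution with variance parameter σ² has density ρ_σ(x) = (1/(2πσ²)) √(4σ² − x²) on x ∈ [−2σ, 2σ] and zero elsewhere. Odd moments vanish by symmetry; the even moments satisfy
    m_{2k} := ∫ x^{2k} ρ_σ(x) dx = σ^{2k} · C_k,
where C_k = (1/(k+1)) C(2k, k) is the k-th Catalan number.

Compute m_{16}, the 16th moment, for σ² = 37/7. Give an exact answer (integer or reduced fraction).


By the scaled semicircle moment identity, m_{2k} = σ^{2k} · C_k with k = 8.
C_8 = (1/(k+1)) · C(2k, k) = (1/9) · C(16, 8) = (1/9) · 12870 = 1430.
σ^{2k} = (σ²)^k = (37/7)^8 = 3512479453921/5764801.

Therefore m_{16} = σ^{16} · C_8 = (3512479453921/5764801) · 1430 = 5022845619107030/5764801.


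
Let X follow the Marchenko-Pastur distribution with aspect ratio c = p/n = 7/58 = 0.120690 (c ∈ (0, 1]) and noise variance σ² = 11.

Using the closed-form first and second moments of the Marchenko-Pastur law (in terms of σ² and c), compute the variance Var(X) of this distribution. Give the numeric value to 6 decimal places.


Recall the MP moments m_1 = E[X] = σ² and m_2 = E[X²] = σ⁴ (1 + c).
m_1 = E[X] = σ² = 11, so m_1² = 121.
m_2 = E[X²] = σ⁴ (1 + c) = 121 · (1 + 0.120690) = 121 · 1.120690 = 135.603448.
(Note m_2 − m_1² simplifies to c · σ⁴ = 0.120690 · 121.)

Var(X) = m_2 − m_1² = 135.603448 − 121 = 14.603448.


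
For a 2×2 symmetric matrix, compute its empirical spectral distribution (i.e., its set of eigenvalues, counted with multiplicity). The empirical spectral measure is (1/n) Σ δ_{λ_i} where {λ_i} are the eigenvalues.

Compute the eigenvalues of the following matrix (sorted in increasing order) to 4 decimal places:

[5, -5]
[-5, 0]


Since M is real symmetric, both eigenvalues are real; they are the roots of det(λI − M) = λ² − (tr M) λ + det M.
tr M = 5 + 0 = 5.
det M = 5·0 − (-5)² = 0 − 25 = -25.
Characteristic polynomial: λ² − 5λ − 25 = 0.
Discriminant Δ = (tr M)² − 4·det M = 25 − (-100) = 125; √Δ = 11.180340.
λ = (tr M ± √Δ)/2 = (5 ± 11.180340)/2, giving (tr M − √Δ)/2 = -3.0902 and (tr M + √Δ)/2 = 8.0902.

Eigenvalues sorted in increasing order: [-3.0902, 8.0902].


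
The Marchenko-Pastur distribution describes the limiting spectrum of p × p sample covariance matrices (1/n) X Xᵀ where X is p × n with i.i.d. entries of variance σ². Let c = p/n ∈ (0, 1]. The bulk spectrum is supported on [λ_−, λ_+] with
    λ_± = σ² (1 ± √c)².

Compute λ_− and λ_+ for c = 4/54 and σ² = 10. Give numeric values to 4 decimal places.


c = 4/54 = 0.074074; √c = 0.272166.
λ_− = σ² (1 − √c)² = 10 · (1 − 0.272166)² = 10 · (0.727834)² = 5.297430.
λ_+ = σ² (1 + √c)² = 10 · (1 + 0.272166)² = 10 · (1.272166)² = 16.184051.

Rounded to 4 decimal places: λ_− ≈ 5.2974, λ_+ ≈ 16.1841.


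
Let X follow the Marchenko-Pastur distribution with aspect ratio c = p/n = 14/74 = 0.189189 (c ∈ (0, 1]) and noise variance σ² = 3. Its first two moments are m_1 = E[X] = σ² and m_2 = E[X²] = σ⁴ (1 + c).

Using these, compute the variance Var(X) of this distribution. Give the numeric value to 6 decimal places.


m_1 = E[X] = σ² = 3, so m_1² = 9.
m_2 = E[X²] = σ⁴ (1 + c) = 9 · (1 + 0.189189) = 9 · 1.189189 = 10.702703.
(Note m_2 − m_1² simplifies to c · σ⁴ = 0.189189 · 9.)

Var(X) = m_2 − m_1² = 10.702703 − 9 = 1.702703.


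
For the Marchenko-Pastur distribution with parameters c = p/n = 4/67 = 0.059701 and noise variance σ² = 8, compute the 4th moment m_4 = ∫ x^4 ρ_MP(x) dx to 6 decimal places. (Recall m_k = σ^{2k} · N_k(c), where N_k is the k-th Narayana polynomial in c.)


E[X⁴] = σ⁸ (1 + 6c + 6c² + c³) (fourth MP moment). With σ² = 8 (so σ⁸ = 4096) and c = 4/67 = 0.059701: E[X⁴] = 4096 · (1 + 6·0.059701 + 6·(0.059701)² + (0.059701)³) = 4096 · 1.379807.

So E[X^4] = 5651.690933.


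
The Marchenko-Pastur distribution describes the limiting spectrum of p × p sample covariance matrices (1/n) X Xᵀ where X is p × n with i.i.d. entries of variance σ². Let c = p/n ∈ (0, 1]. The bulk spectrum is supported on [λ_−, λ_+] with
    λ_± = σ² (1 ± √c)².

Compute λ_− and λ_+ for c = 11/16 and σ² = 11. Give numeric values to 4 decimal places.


c = 11/16 = 0.687500; √c = 0.829156.
λ_− = σ² (1 − √c)² = 11 · (1 − 0.829156)² = 11 · (0.170844)² = 0.321064.
λ_+ = σ² (1 + √c)² = 11 · (1 + 0.829156)² = 11 · (1.829156)² = 36.803936.

Rounded to 4 decimal places: λ_− ≈ 0.3211, λ_+ ≈ 36.8039.


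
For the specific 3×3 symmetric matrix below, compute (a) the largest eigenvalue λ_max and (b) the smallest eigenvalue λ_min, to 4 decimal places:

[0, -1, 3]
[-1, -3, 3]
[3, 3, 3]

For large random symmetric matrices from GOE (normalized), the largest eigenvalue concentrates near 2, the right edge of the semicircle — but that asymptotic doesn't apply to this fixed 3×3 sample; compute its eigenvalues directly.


Since M is real symmetric, all three eigenvalues are real; they are the roots of det(λI − M) = λ³ − (tr M) λ² + s λ − det M, where s is the sum of the principal 2×2 minors.
tr M = 0 + (-3) + 3 = 0.
s = (0·(-3) − (-1)²) + (0·3 − 3²) + ((-3)·3 − 3²) = -1 + (-9) + (-18) = -28.
det M (expand along row 1) = 0·(-18) − (-1)·(-12) + 3·6 = 6.
Characteristic polynomial: λ³ − 28λ − 6 = 0.
Substitute λ = y + (tr M)/3 = y + 0.000000 to remove the quadratic term: y³ + p·y + q = 0 with p = s − (tr M)²/3 = -28.000000 and q = −2(tr M)³/27 + (tr M)·s/3 − det M = -6.000000.
Three real roots ⇒ use the trigonometric (Viète) form: r = 2√(−p/3) = 6.110101, φ = arccos(3q/(p·r)) = arccos(0.105212) = 1.465389 rad.
y_k = r·cos(φ/3 − 2πk/3) for k = 0, 1, 2 gives y = 5.395556, -0.214639, -5.180917.
λ_k = y_k + 0.000000 gives λ = 5.3956, -0.2146, -5.1809 (check: the sum is 0.0000 = tr M).

Hence λ_max = 5.3956 and λ_min = -5.1809.


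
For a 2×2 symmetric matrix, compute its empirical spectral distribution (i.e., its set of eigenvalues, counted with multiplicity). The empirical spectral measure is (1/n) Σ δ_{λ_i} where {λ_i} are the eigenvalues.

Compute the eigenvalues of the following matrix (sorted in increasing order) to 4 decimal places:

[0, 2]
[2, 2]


Since M is real symmetric, both eigenvalues are real; they are the roots of det(λI − M) = λ² − (tr M) λ + det M.
tr M = 0 + 2 = 2.
det M = 0·2 − 2² = 0 − 4 = -4.
Characteristic polynomial: λ² − 2λ − 4 = 0.
Discriminant Δ = (tr M)² − 4·det M = 4 − (-16) = 20; √Δ = 4.472136.
λ = (tr M ± √Δ)/2 = (2 ± 4.472136)/2, giving (tr M − √Δ)/2 = -1.2361 and (tr M + √Δ)/2 = 3.2361.

Eigenvalues sorted in increasing order: [-1.2361, 3.2361].


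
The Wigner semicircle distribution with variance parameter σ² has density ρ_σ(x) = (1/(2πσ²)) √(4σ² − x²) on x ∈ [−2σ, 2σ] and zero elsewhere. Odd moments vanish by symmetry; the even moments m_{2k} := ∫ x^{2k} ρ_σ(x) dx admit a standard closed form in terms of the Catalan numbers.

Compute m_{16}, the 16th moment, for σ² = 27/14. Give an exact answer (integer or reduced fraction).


By the scaled semicircle moment identity, m_{2k} = σ^{2k} · C_k with k = 8.
C_8 = (1/(k+1)) · C(2k, k) = (1/9) · C(16, 8) = (1/9) · 12870 = 1430.
σ^{2k} = (σ²)^k = (27/14)^8 = 282429536481/1475789056.

Therefore m_{16} = σ^{16} · C_8 = (282429536481/1475789056) · 1430 = 201937118583915/737894528.


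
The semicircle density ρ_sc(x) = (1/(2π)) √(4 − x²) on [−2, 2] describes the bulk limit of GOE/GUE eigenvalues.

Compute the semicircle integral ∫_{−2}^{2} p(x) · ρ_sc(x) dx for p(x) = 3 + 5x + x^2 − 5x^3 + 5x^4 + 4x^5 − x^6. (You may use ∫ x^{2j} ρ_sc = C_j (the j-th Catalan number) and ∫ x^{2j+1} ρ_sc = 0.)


Write p(x) = Σ a_i x^i, split into monomials and integrate each against ρ_sc separately.
Using ∫ x^{2j} ρ_sc = C_j = (1/(j+1)) C(2j, j) (Catalan numbers) and ∫ x^{2j+1} ρ_sc = 0 (odd monomials vanish by symmetry):
  i = 0 (even): a_0 · C_{0} = 3 · 1 = 3
  i = 1 (odd): ∫ x^1 ρ_sc = 0 (vanishes)
  i = 2 (even): a_2 · C_{1} = 1 · 1 = 1
  i = 3 (odd): ∫ x^3 ρ_sc = 0 (vanishes)
  i = 4 (even): a_4 · C_{2} = 5 · 2 = 10
  i = 5 (odd): ∫ x^5 ρ_sc = 0 (vanishes)
  i = 6 (even): a_6 · C_{3} = -1 · 5 = -5

Summing the contributions: ∫_{−2}^{2} p(x) ρ_sc(x) dx = 3 + 1 + 10 + (-5) = 9.


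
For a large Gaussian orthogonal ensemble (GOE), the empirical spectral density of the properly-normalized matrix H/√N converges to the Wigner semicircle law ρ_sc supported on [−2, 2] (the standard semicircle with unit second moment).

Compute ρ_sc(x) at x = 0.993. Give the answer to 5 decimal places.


ρ_sc(x) = (1/(2π)) √(4 − x²). With x = 0.993:
  4 − x² = 4 − (0.993)² = 4 − 0.986049 = 3.013951.
  √(4 − x²) = 1.736073.
  1/(2π) = 0.159155.
  ρ_sc(0.993) = 0.159155 · 1.736073 = 0.276305.

Rounded to 5 decimal places: ρ_sc(0.993) ≈ 0.27630.


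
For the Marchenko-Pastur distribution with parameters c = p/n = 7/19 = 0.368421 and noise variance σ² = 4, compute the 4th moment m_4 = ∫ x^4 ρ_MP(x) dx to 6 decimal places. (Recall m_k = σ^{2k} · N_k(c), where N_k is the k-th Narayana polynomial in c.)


E[X⁴] = σ⁸ (1 + 6c + 6c² + c³) (fourth MP moment). With σ² = 4 (so σ⁸ = 256) and c = 7/19 = 0.368421: E[X⁴] = 256 · (1 + 6·0.368421 + 6·(0.368421)² + (0.368421)³) = 256 · 4.074938.

So E[X^4] = 1043.184138.


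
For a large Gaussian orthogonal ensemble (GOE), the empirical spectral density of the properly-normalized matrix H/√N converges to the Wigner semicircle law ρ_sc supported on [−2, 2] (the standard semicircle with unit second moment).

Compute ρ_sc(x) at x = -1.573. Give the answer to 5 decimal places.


ρ_sc(x) = (1/(2π)) √(4 − x²). With x = -1.573:
  4 − x² = 4 − (-1.573)² = 4 − 2.474329 = 1.525671.
  √(4 − x²) = 1.235181.
  1/(2π) = 0.159155.
  ρ_sc(-1.573) = 0.159155 · 1.235181 = 0.196585.

Rounded to 5 decimal places: ρ_sc(-1.573) ≈ 0.19659.


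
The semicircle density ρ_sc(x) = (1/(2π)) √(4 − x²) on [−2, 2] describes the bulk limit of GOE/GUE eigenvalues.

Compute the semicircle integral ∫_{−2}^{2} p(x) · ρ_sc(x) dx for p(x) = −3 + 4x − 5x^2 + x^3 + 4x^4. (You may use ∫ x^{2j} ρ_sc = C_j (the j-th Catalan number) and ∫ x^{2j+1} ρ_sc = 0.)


Write p(x) = Σ a_i x^i, split into monomials and integrate each against ρ_sc separately.
Using ∫ x^{2j} ρ_sc = C_j = (1/(j+1)) C(2j, j) (Catalan numbers) and ∫ x^{2j+1} ρ_sc = 0 (odd monomials vanish by symmetry):
  i = 0 (even): a_0 · C_{0} = -3 · 1 = -3
  i = 1 (odd): ∫ x^1 ρ_sc = 0 (vanishes)
  i = 2 (even): a_2 · C_{1} = -5 · 1 = -5
  i = 3 (odd): ∫ x^3 ρ_sc = 0 (vanishes)
  i = 4 (even): a_4 · C_{2} = 4 · 2 = 8

Summing the contributions: ∫_{−2}^{2} p(x) ρ_sc(x) dx = (-3) + (-5) + 8 = 0.


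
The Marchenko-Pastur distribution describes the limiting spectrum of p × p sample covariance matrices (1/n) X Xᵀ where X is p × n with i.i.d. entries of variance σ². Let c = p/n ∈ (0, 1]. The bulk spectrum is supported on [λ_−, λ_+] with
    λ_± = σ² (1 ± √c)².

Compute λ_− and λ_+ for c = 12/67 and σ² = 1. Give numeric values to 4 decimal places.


c = 12/67 = 0.179104; √c = 0.423207.
λ_− = σ² (1 − √c)² = 1 · (1 − 0.423207)² = 1 · (0.576793)² = 0.332690.
λ_+ = σ² (1 + √c)² = 1 · (1 + 0.423207)² = 1 · (1.423207)² = 2.025519.

Rounded to 4 decimal places: λ_− ≈ 0.3327, λ_+ ≈ 2.0255.


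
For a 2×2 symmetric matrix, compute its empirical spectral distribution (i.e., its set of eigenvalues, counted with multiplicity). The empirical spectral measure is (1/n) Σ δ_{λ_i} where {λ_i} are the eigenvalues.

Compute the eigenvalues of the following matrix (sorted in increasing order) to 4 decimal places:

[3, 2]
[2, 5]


Since M is real symmetric, both eigenvalues are real; they are the roots of det(λI − M) = λ² − (tr M) λ + det M.
tr M = 3 + 5 = 8.
det M = 3·5 − 2² = 15 − 4 = 11.
Characteristic polynomial: λ² − 8λ + 11 = 0.
Discriminant Δ = (tr M)² − 4·det M = 64 − 44 = 20; √Δ = 4.472136.
λ = (tr M ± √Δ)/2 = (8 ± 4.472136)/2, giving (tr M − √Δ)/2 = 1.7639 and (tr M + √Δ)/2 = 6.2361.

Eigenvalues sorted in increasing order: [1.7639, 6.2361].


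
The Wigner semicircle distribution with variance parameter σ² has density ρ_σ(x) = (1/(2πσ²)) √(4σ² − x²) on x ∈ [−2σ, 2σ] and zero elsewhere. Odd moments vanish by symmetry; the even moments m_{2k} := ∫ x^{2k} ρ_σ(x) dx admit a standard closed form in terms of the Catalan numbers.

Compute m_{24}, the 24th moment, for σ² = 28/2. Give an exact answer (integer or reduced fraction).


By the scaled semicircle moment identity, m_{2k} = σ^{2k} · C_k with k = 12.
C_12 = (1/(k+1)) · C(2k, k) = (1/13) · C(24, 12) = (1/13) · 2704156 = 208012.
σ^{2k} = (σ²)^k = (28/2)^12 = 56693912375296.

Therefore m_{24} = σ^{24} · C_12 = 56693912375296 · 208012 = 11793014101010071552.


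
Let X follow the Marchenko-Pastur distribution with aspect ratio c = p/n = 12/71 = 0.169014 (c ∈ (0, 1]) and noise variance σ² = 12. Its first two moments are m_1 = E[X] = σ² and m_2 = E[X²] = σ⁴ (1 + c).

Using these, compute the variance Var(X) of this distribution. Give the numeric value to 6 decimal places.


m_1 = E[X] = σ² = 12, so m_1² = 144.
m_2 = E[X²] = σ⁴ (1 + c) = 144 · (1 + 0.169014) = 144 · 1.169014 = 168.338028.
(Note m_2 − m_1² simplifies to c · σ⁴ = 0.169014 · 144.)

Var(X) = m_2 − m_1² = 168.338028 − 144 = 24.338028.


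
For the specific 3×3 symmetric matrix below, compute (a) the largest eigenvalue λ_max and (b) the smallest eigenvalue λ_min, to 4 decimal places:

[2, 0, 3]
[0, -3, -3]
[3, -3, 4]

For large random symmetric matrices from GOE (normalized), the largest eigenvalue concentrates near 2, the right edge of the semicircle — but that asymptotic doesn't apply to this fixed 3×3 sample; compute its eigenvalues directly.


Since M is real symmetric, all three eigenvalues are real; they are the roots of det(λI − M) = λ³ − (tr M) λ² + s λ − det M, where s is the sum of the principal 2×2 minors.
tr M = 2 + (-3) + 4 = 3.
s = (2·(-3) − 0²) + (2·4 − 3²) + ((-3)·4 − (-3)²) = -6 + (-1) + (-21) = -28.
det M (expand along row 1) = 2·(-21) − 0·9 + 3·9 = -15.
Characteristic polynomial: λ³ − 3λ² − 28λ + 15 = 0.
Substitute λ = y + (tr M)/3 = y + 1.000000 to remove the quadratic term: y³ + p·y + q = 0 with p = s − (tr M)²/3 = -31.000000 and q = −2(tr M)³/27 + (tr M)·s/3 − det M = -15.000000.
Three real roots ⇒ use the trigonometric (Viète) form: r = 2√(−p/3) = 6.429101, φ = arccos(3q/(p·r)) = arccos(0.225788) = 1.343045 rad.
y_k = r·cos(φ/3 − 2πk/3) for k = 0, 1, 2 gives y = 5.795533, -0.487611, -5.307922.
λ_k = y_k + 1.000000 gives λ = 6.7955, 0.5124, -4.3079 (check: the sum is 3.0000 = tr M).

Hence λ_max = 6.7955 and λ_min = -4.3079.


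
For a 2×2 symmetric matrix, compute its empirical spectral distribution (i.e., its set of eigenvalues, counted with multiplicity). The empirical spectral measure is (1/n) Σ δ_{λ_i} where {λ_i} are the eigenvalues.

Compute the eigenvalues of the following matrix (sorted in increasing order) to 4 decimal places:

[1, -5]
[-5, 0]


Since M is real symmetric, both eigenvalues are real; they are the roots of det(λI − M) = λ² − (tr M) λ + det M.
tr M = 1 + 0 = 1.
det M = 1·0 − (-5)² = 0 − 25 = -25.
Characteristic polynomial: λ² − λ − 25 = 0.
Discriminant Δ = (tr M)² − 4·det M = 1 − (-100) = 101; √Δ = 10.049876.
λ = (tr M ± √Δ)/2 = (1 ± 10.049876)/2, giving (tr M − √Δ)/2 = -4.5249 and (tr M + √Δ)/2 = 5.5249.

Eigenvalues sorted in increasing order: [-4.5249, 5.5249].


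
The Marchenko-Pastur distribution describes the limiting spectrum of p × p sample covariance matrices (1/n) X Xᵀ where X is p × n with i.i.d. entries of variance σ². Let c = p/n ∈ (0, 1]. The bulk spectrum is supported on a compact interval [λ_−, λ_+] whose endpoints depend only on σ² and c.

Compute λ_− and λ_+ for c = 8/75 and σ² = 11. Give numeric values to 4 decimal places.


c = 8/75 = 0.106667; √c = 0.326599.
λ_− = σ² (1 − √c)² = 11 · (1 − 0.326599)² = 11 · (0.673401)² = 4.988163.
λ_+ = σ² (1 + √c)² = 11 · (1 + 0.326599)² = 11 · (1.326599)² = 19.358503.

Rounded to 4 decimal places: λ_− ≈ 4.9882, λ_+ ≈ 19.3585.


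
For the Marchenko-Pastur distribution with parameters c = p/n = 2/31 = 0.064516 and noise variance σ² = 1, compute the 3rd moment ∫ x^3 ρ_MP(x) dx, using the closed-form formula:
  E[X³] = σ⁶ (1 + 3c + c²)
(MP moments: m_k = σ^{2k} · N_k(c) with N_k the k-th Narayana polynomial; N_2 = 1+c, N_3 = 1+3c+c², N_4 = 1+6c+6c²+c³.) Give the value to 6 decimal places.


E[X³] = σ⁶ (1 + 3c + c²) (third MP moment). With σ² = 1 (so σ⁶ = 1) and c = 2/31 = 0.064516: E[X³] = 1 · (1 + 3·0.064516 + (0.064516)²) = 1 · 1.197711.

So E[X^3] = 1.197711.


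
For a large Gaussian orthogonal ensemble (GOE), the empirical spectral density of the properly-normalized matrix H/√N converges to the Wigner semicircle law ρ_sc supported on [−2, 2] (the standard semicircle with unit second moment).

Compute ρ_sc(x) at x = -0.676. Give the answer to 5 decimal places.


ρ_sc(x) = (1/(2π)) √(4 − x²). With x = -0.676:
  4 − x² = 4 − (-0.676)² = 4 − 0.456976 = 3.543024.
  √(4 − x²) = 1.882292.
  1/(2π) = 0.159155.
  ρ_sc(-0.676) = 0.159155 · 1.882292 = 0.299576.

Rounded to 5 decimal places: ρ_sc(-0.676) ≈ 0.29958.


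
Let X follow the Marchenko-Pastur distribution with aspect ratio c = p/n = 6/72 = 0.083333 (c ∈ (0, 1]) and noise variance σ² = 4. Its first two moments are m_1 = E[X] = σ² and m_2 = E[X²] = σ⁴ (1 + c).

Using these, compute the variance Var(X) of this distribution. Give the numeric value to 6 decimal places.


m_1 = E[X] = σ² = 4, so m_1² = 16.
m_2 = E[X²] = σ⁴ (1 + c) = 16 · (1 + 0.083333) = 16 · 1.083333 = 17.333333.
(Note m_2 − m_1² simplifies to c · σ⁴ = 0.083333 · 16.)

Var(X) = m_2 − m_1² = 17.333333 − 16 = 1.333333.


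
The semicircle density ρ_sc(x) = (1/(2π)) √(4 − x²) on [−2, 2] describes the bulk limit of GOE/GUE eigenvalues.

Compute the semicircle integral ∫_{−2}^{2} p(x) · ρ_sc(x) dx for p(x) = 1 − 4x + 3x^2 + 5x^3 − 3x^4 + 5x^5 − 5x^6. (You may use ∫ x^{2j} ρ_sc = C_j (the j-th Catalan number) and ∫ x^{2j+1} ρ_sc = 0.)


Write p(x) = Σ a_i x^i, split into monomials and integrate each against ρ_sc separately.
Using ∫ x^{2j} ρ_sc = C_j = (1/(j+1)) C(2j, j) (Catalan numbers) and ∫ x^{2j+1} ρ_sc = 0 (odd monomials vanish by symmetry):
  i = 0 (even): a_0 · C_{0} = 1 · 1 = 1
  i = 1 (odd): ∫ x^1 ρ_sc = 0 (vanishes)
  i = 2 (even): a_2 · C_{1} = 3 · 1 = 3
  i = 3 (odd): ∫ x^3 ρ_sc = 0 (vanishes)
  i = 4 (even): a_4 · C_{2} = -3 · 2 = -6
  i = 5 (odd): ∫ x^5 ρ_sc = 0 (vanishes)
  i = 6 (even): a_6 · C_{3} = -5 · 5 = -25

Summing the contributions: ∫_{−2}^{2} p(x) ρ_sc(x) dx = 1 + 3 + (-6) + (-25) = -27.


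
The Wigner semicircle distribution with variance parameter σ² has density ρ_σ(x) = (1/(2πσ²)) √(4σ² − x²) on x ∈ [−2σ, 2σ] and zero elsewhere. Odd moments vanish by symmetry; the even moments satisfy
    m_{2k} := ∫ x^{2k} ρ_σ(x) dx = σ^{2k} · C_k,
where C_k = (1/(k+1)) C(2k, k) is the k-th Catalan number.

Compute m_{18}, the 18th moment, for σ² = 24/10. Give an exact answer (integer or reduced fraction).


By the scaled semicircle moment identity, m_{2k} = σ^{2k} · C_k with k = 9.
C_9 = (1/(k+1)) · C(2k, k) = (1/10) · C(18, 9) = (1/10) · 48620 = 4862.
σ^{2k} = (σ²)^k = (24/10)^9 = 5159780352/1953125.

Therefore m_{18} = σ^{18} · C_9 = (5159780352/1953125) · 4862 = 25086852071424/1953125.


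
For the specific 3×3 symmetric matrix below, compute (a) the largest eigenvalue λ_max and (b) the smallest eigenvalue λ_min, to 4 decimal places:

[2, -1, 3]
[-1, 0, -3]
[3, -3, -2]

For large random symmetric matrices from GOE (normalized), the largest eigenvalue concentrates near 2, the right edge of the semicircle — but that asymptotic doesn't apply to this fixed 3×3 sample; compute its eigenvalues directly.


Since M is real symmetric, all three eigenvalues are real; they are the roots of det(λI − M) = λ³ − (tr M) λ² + s λ − det M, where s is the sum of the principal 2×2 minors.
tr M = 2 + 0 + (-2) = 0.
s = (2·0 − (-1)²) + (2·(-2) − 3²) + (0·(-2) − (-3)²) = -1 + (-13) + (-9) = -23.
det M (expand along row 1) = 2·(-9) − (-1)·11 + 3·3 = 2.
Characteristic polynomial: λ³ − 23λ − 2 = 0.
Substitute λ = y + (tr M)/3 = y + 0.000000 to remove the quadratic term: y³ + p·y + q = 0 with p = s − (tr M)²/3 = -23.000000 and q = −2(tr M)³/27 + (tr M)·s/3 − det M = -2.000000.
Three real roots ⇒ use the trigonometric (Viète) form: r = 2√(−p/3) = 5.537749, φ = arccos(3q/(p·r)) = arccos(0.047108) = 1.523671 rad.
y_k = r·cos(φ/3 − 2πk/3) for k = 0, 1, 2 gives y = 4.838732, -0.086985, -4.751747.
λ_k = y_k + 0.000000 gives λ = 4.8387, -0.0870, -4.7517 (check: the sum is 0.0000 = tr M).

Hence λ_max = 4.8387 and λ_min = -4.7517.


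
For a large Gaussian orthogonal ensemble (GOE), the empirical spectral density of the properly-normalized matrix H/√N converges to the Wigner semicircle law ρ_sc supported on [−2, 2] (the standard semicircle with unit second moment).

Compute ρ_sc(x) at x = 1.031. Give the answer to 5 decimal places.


ρ_sc(x) = (1/(2π)) √(4 − x²). With x = 1.031:
  4 − x² = 4 − (1.031)² = 4 − 1.062961 = 2.937039.
  √(4 − x²) = 1.713779.
  1/(2π) = 0.159155.
  ρ_sc(1.031) = 0.159155 · 1.713779 = 0.272756.

Rounded to 5 decimal places: ρ_sc(1.031) ≈ 0.27276.


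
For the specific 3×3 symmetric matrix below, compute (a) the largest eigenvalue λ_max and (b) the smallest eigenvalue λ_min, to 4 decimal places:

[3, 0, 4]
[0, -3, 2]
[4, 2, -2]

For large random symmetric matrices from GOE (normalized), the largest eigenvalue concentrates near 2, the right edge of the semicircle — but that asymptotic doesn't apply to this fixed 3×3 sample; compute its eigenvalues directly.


Since M is real symmetric, all three eigenvalues are real; they are the roots of det(λI − M) = λ³ − (tr M) λ² + s λ − det M, where s is the sum of the principal 2×2 minors.
tr M = 3 + (-3) + (-2) = -2.
s = (3·(-3) − 0²) + (3·(-2) − 4²) + ((-3)·(-2) − 2²) = -9 + (-22) + 2 = -29.
det M (expand along row 1) = 3·2 − 0·(-8) + 4·12 = 54.
Characteristic polynomial: λ³ + 2λ² − 29λ − 54 = 0.
Substitute λ = y + (tr M)/3 = y − 0.666667 to remove the quadratic term: y³ + p·y + q = 0 with p = s − (tr M)²/3 = -30.333333 and q = −2(tr M)³/27 + (tr M)·s/3 − det M = -34.074074.
Three real roots ⇒ use the trigonometric (Viète) form: r = 2√(−p/3) = 6.359595, φ = arccos(3q/(p·r)) = arccos(0.529902) = 1.012311 rad.
y_k = r·cos(φ/3 − 2πk/3) for k = 0, 1, 2 gives y = 6.000954, -1.177087, -4.823867.
λ_k = y_k − 0.666667 gives λ = 5.3343, -1.8438, -5.4905 (check: the sum is -2.0000 = tr M).

Hence λ_max = 5.3343 and λ_min = -5.4905.


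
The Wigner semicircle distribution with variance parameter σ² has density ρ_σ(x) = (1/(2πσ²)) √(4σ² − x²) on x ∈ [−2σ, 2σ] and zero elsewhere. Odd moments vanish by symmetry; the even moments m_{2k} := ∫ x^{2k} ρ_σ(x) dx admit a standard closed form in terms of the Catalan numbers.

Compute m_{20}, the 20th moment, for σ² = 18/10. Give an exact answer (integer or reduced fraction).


By the scaled semicircle moment identity, m_{2k} = σ^{2k} · C_k with k = 10.
C_10 = (1/(k+1)) · C(2k, k) = (1/11) · C(20, 10) = (1/11) · 184756 = 16796.
σ^{2k} = (σ²)^k = (18/10)^10 = 3486784401/9765625.

Therefore m_{20} = σ^{20} · C_10 = (3486784401/9765625) · 16796 = 58564030799196/9765625.


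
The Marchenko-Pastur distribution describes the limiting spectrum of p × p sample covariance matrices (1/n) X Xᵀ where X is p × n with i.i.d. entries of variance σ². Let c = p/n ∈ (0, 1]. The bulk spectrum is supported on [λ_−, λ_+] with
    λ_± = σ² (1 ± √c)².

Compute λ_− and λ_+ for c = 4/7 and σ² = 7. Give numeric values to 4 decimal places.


c = 4/7 = 0.571429; √c = 0.755929.
λ_− = σ² (1 − √c)² = 7 · (1 − 0.755929)² = 7 · (0.244071)² = 0.416995.
λ_+ = σ² (1 + √c)² = 7 · (1 + 0.755929)² = 7 · (1.755929)² = 21.583005.

Rounded to 4 decimal places: λ_− ≈ 0.4170, λ_+ ≈ 21.5830.


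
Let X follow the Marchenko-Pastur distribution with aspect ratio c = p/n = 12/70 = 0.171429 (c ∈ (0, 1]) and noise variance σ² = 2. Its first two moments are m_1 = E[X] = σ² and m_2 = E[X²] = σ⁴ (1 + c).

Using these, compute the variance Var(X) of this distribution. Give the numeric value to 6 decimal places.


m_1 = E[X] = σ² = 2, so m_1² = 4.
m_2 = E[X²] = σ⁴ (1 + c) = 4 · (1 + 0.171429) = 4 · 1.171429 = 4.685714.
(Note m_2 − m_1² simplifies to c · σ⁴ = 0.171429 · 4.)

Var(X) = m_2 − m_1² = 4.685714 − 4 = 0.685714.


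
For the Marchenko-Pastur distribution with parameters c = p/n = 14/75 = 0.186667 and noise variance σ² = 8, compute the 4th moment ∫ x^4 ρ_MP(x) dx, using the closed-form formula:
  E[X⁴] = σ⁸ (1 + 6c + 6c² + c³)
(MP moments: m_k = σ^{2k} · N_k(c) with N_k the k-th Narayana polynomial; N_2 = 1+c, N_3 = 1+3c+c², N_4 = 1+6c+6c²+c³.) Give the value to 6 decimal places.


E[X⁴] = σ⁸ (1 + 6c + 6c² + c³) (fourth MP moment). With σ² = 8 (so σ⁸ = 4096) and c = 14/75 = 0.186667: E[X⁴] = 4096 · (1 + 6·0.186667 + 6·(0.186667)² + (0.186667)³) = 4096 · 2.335571.

So E[X^4] = 9566.498664.


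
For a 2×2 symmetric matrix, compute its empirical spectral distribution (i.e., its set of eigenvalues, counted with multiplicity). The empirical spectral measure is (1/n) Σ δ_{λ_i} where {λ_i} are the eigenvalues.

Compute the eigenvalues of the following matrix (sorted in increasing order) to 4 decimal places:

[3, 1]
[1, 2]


Since M is real symmetric, both eigenvalues are real; they are the roots of det(λI − M) = λ² − (tr M) λ + det M.
tr M = 3 + 2 = 5.
det M = 3·2 − 1² = 6 − 1 = 5.
Characteristic polynomial: λ² − 5λ + 5 = 0.
Discriminant Δ = (tr M)² − 4·det M = 25 − 20 = 5; √Δ = 2.236068.
λ = (tr M ± √Δ)/2 = (5 ± 2.236068)/2, giving (tr M − √Δ)/2 = 1.3820 and (tr M + √Δ)/2 = 3.6180.

Eigenvalues sorted in increasing order: [1.3820, 3.6180].


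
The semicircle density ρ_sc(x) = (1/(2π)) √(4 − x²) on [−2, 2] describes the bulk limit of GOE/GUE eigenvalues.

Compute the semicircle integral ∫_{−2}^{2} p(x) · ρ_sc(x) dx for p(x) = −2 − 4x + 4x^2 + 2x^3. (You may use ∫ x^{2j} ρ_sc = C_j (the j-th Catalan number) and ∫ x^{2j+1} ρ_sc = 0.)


Write p(x) = Σ a_i x^i, split into monomials and integrate each against ρ_sc separately.
Using ∫ x^{2j} ρ_sc = C_j = (1/(j+1)) C(2j, j) (Catalan numbers) and ∫ x^{2j+1} ρ_sc = 0 (odd monomials vanish by symmetry):
  i = 0 (even): a_0 · C_{0} = -2 · 1 = -2
  i = 1 (odd): ∫ x^1 ρ_sc = 0 (vanishes)
  i = 2 (even): a_2 · C_{1} = 4 · 1 = 4
  i = 3 (odd): ∫ x^3 ρ_sc = 0 (vanishes)

Summing the contributions: ∫_{−2}^{2} p(x) ρ_sc(x) dx = (-2) + 4 = 2.


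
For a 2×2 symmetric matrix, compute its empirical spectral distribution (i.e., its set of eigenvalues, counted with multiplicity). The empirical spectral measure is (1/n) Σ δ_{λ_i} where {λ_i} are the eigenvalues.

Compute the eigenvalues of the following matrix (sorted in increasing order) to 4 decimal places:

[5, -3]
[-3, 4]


Since M is real symmetric, both eigenvalues are real; they are the roots of det(λI − M) = λ² − (tr M) λ + det M.
tr M = 5 + 4 = 9.
det M = 5·4 − (-3)² = 20 − 9 = 11.
Characteristic polynomial: λ² − 9λ + 11 = 0.
Discriminant Δ = (tr M)² − 4·det M = 81 − 44 = 37; √Δ = 6.082763.
λ = (tr M ± √Δ)/2 = (9 ± 6.082763)/2, giving (tr M − √Δ)/2 = 1.4586 and (tr M + √Δ)/2 = 7.5414.

Eigenvalues sorted in increasing order: [1.4586, 7.5414].


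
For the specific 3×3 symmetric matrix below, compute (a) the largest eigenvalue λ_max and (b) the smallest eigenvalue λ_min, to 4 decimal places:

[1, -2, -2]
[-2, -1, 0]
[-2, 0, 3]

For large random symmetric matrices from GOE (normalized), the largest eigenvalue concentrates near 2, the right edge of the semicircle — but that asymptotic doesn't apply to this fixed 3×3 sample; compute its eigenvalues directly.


Since M is real symmetric, all three eigenvalues are real; they are the roots of det(λI − M) = λ³ − (tr M) λ² + s λ − det M, where s is the sum of the principal 2×2 minors.
tr M = 1 + (-1) + 3 = 3.
s = (1·(-1) − (-2)²) + (1·3 − (-2)²) + ((-1)·3 − 0²) = -5 + (-1) + (-3) = -9.
det M (expand along row 1) = 1·(-3) − (-2)·(-6) + (-2)·(-2) = -11.
Characteristic polynomial: λ³ − 3λ² − 9λ + 11 = 0.
Substitute λ = y + (tr M)/3 = y + 1.000000 to remove the quadratic term: y³ + p·y + q = 0 with p = s − (tr M)²/3 = -12.000000 and q = −2(tr M)³/27 + (tr M)·s/3 − det M = 0.000000.
Three real roots ⇒ use the trigonometric (Viète) form: r = 2√(−p/3) = 4.000000, φ = arccos(3q/(p·r)) = arccos(0.000000) = 1.570796 rad.
y_k = r·cos(φ/3 − 2πk/3) for k = 0, 1, 2 gives y = 3.464102, 0.000000, -3.464102.
λ_k = y_k + 1.000000 gives λ = 4.4641, 1.0000, -2.4641 (check: the sum is 3.0000 = tr M).

Hence λ_max = 4.4641 and λ_min = -2.4641.


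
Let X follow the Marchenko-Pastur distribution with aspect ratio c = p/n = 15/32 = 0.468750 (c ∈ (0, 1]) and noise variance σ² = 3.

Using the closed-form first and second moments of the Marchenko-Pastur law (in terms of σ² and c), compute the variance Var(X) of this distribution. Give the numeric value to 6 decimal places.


Recall the MP moments m_1 = E[X] = σ² and m_2 = E[X²] = σ⁴ (1 + c).
m_1 = E[X] = σ² = 3, so m_1² = 9.
m_2 = E[X²] = σ⁴ (1 + c) = 9 · (1 + 0.468750) = 9 · 1.468750 = 13.218750.
(Note m_2 − m_1² simplifies to c · σ⁴ = 0.468750 · 9.)

Var(X) = m_2 − m_1² = 13.218750 − 9 = 4.218750.


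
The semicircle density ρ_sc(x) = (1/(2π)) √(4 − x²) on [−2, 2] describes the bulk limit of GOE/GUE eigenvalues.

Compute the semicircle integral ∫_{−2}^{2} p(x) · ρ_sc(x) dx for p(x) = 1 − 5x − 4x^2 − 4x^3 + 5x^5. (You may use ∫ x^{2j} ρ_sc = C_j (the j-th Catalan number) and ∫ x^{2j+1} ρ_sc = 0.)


Write p(x) = Σ a_i x^i, split into monomials and integrate each against ρ_sc separately.
Using ∫ x^{2j} ρ_sc = C_j = (1/(j+1)) C(2j, j) (Catalan numbers) and ∫ x^{2j+1} ρ_sc = 0 (odd monomials vanish by symmetry):
  i = 0 (even): a_0 · C_{0} = 1 · 1 = 1
  i = 1 (odd): ∫ x^1 ρ_sc = 0 (vanishes)
  i = 2 (even): a_2 · C_{1} = -4 · 1 = -4
  i = 3 (odd): ∫ x^3 ρ_sc = 0 (vanishes)
  i = 5 (odd): ∫ x^5 ρ_sc = 0 (vanishes)

Summing the contributions: ∫_{−2}^{2} p(x) ρ_sc(x) dx = 1 + (-4) = -3.


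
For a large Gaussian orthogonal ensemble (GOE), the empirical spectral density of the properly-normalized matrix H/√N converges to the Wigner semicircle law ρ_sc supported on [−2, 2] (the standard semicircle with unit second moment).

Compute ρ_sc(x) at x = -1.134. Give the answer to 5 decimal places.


ρ_sc(x) = (1/(2π)) √(4 − x²). With x = -1.134:
  4 − x² = 4 − (-1.134)² = 4 − 1.285956 = 2.714044.
  √(4 − x²) = 1.647436.
  1/(2π) = 0.159155.
  ρ_sc(-1.134) = 0.159155 · 1.647436 = 0.262198.

Rounded to 5 decimal places: ρ_sc(-1.134) ≈ 0.26220.


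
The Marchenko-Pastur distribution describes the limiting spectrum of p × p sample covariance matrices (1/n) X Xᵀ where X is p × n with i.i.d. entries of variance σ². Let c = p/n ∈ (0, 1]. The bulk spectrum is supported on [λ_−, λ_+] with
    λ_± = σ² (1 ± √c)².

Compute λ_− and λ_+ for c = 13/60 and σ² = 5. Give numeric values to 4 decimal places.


c = 13/60 = 0.216667; √c = 0.465475.
λ_− = σ² (1 − √c)² = 5 · (1 − 0.465475)² = 5 · (0.534525)² = 1.428587.
λ_+ = σ² (1 + √c)² = 5 · (1 + 0.465475)² = 5 · (1.465475)² = 10.738080.

Rounded to 4 decimal places: λ_− ≈ 1.4286, λ_+ ≈ 10.7381.


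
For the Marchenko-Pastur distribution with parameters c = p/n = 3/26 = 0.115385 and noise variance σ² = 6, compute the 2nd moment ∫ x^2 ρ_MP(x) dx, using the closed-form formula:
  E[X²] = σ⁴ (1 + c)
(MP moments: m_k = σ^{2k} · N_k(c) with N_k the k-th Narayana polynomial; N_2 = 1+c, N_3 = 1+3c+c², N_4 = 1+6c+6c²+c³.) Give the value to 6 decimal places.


E[X²] = σ⁴ (1 + c) (second MP moment). With σ² = 6 (so σ⁴ = 36) and c = 3/26 = 0.115385: E[X²] = 36 · (1 + 0.115385) = 36 · 1.115385.

So E[X^2] = 40.153846.
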